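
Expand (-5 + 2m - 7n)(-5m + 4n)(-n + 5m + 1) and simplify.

(-5 + 2m - 7n)(-5m + 4n)(-n + 5m + 1)
= (25m - 20n - 10m^2 + 8mn + 35mn - 28n^2)(-n + 5m + 1)    [distributive law]
= (25m - 20n - 10m^2 + 43mn - 28n^2)(-n + 5m + 1)    [combine like terms]
= -25mn + 125m^2 + 25m + 20n^2 - 100mn - 20n + 10m^2n - 50m^3 - 10m^2 - 43mn^2 + 215m^2n + 43mn + 28n^3 - 140mn^2 - 28n^2    [distributive law]
= -82mn + 115m^2 + 25m - 8n^2 - 20n + 225m^2n - 50m^3 - 183mn^2 + 28n^3    [combine like terms]

-82mn + 115m^2 + 25m - 8n^2 - 20n + 225m^2n - 50m^3 - 183mn^2 + 28n^3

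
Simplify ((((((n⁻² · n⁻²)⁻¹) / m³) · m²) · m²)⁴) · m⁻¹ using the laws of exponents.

m³n¹⁶

((((((n⁻² · n⁻²)⁻¹) / m³) · m²) · m²)⁴) · m⁻¹
= ((((((n⁻² · n⁻²)⁻¹) / m³) · m²)⁴) · ((m²)⁴)) · m⁻¹    [power of a product]
= ((((((n⁻² · n⁻²)⁻¹) / m³)⁴) · ((m²)⁴)) · ((m²)⁴)) · m⁻¹    [power of a product]
= ((((((n⁻² · n⁻²)⁻¹)⁴) / ((m³)⁴)) · ((m²)⁴)) · ((m²)⁴)) · m⁻¹    [power of a quotient]
= (((((n⁻² · n⁻²)⁻⁴) / ((m³)⁴)) · ((m²)⁴)) · ((m²)⁴)) · m⁻¹    [power of a power]
= ((((((n⁻²)⁻⁴) · ((n⁻²)⁻⁴)) / ((m³)⁴)) · ((m²)⁴)) · ((m²)⁴)) · m⁻¹    [power of a product]
= ((((n⁸ · ((n⁻²)⁻⁴)) / ((m³)⁴)) · ((m²)⁴)) · ((m²)⁴)) · m⁻¹    [power of a power]
= ((((n⁸ · n⁸) / ((m³)⁴)) · ((m²)⁴)) · ((m²)⁴)) · m⁻¹    [power of a power]
= (((n¹⁶ / ((m³)⁴)) · ((m²)⁴)) · ((m²)⁴)) · m⁻¹    [product of powers]
= (((n¹⁶ / m¹²) · ((m²)⁴)) · ((m²)⁴)) · m⁻¹    [power of a power]
= (((n¹⁶ / m¹²) · m⁸) · ((m²)⁴)) · m⁻¹    [power of a power]
= (((n¹⁶ / m¹²) · m⁸) · m⁸) · m⁻¹    [power of a power]
= m³n¹⁶    [quotient of powers; product of powers]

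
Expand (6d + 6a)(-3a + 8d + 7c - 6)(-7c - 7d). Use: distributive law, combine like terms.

-504acd - 210ad^2 - 630cd^2 - 336d^3 - 294c^2d + 252cd + 252d^2 + 126a^2c + 126a^2d - 294ac^2 + 252ac + 252ad

(6d + 6a)(-3a + 8d + 7c - 6)(-7c - 7d)
= (-18ad + 48d^2 + 42cd - 36d - 18a^2 + 48ad + 42ac - 36a)(-7c - 7d)    [distributive law]
= (30ad + 48d^2 + 42cd - 36d - 18a^2 + 42ac - 36a)(-7c - 7d)    [combine like terms]
= -210acd - 210ad^2 - 336cd^2 - 336d^3 - 294c^2d - 294cd^2 + 252cd + 252d^2 + 126a^2c + 126a^2d - 294ac^2 - 294acd + 252ac + 252ad    [distributive law]
= -504acd - 210ad^2 - 630cd^2 - 336d^3 - 294c^2d + 252cd + 252d^2 + 126a^2c + 126a^2d - 294ac^2 + 252ac + 252ad    [combine like terms]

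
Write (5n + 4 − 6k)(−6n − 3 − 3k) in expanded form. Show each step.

−30n^2 − 39n + 21kn − 12 + 6k + 18k^2

(5n + 4 − 6k)(−6n − 3 − 3k)
= −30n^2 − 15n − 15kn − 24n − 12 − 12k + 36kn + 18k + 18k^2    [distributive law]
= −30n^2 − 39n + 21kn − 12 + 6k + 18k^2    [combine like terms]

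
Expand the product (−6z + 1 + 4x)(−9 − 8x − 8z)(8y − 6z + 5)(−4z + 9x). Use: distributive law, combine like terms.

−1472yz² + 4720xyz + 144z³ − 1700xz² − 1136z² + 3436xz + 2944xyz² + 2176x²yz − 2208xz³ − 1632x²z² + 3736x²z − 1536yz³ + 1152z⁴ + 288yz − 648xy + 180z − 405x − 3168x²y − 1980x² − 2304x³y + 1728x³z − 1440x³

(−6z + 1 + 4x)(−9 − 8x − 8z)(8y − 6z + 5)(−4z + 9x)
= (54z + 48xz + 48z² − 9 − 8x − 8z − 36x − 32x² − 32xz)(8y − 6z + 5)(−4z + 9x)    [distributive law]
= (46z + 16xz + 48z² − 9 − 44x − 32x²)(8y − 6z + 5)(−4z + 9x)    [combine like terms]
= (368yz − 276z² + 230z + 128xyz − 96xz² + 80xz + 384yz² − 288z³ + 240z² − 72y + 54z − 45 − 352xy + 264xz − 220x − 256x²y + 192x²z − 160x²)(−4z + 9x)    [distributive law]
= (368yz − 36z² + 284z + 128xyz − 96xz² + 344xz + 384yz² − 288z³ − 72y − 45 − 352xy − 220x − 256x²y + 192x²z − 160x²)(−4z + 9x)    [combine like terms]
= −1472yz² + 3312xyz + 144z³ − 324xz² − 1136z² + 2556xz − 512xyz² + 1152x²yz + 384xz³ − 864x²z² − 1376xz² + 3096x²z − 1536yz³ + 3456xyz² + 1152z⁴ − 2592xz³ + 288yz − 648xy + 180z − 405x + 1408xyz − 3168x²y + 880xz − 1980x² + 1024x²yz − 2304x³y − 768x²z² + 1728x³z + 640x²z − 1440x³    [distributive law]
= −1472yz² + 4720xyz + 144z³ − 1700xz² − 1136z² + 3436xz + 2944xyz² + 2176x²yz − 2208xz³ − 1632x²z² + 3736x²z − 1536yz³ + 1152z⁴ + 288yz − 648xy + 180z − 405x − 3168x²y − 1980x² − 2304x³y + 1728x³z − 1440x³    [combine like terms]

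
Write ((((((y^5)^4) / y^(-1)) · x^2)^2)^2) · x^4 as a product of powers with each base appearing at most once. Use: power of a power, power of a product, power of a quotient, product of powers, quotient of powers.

((((((y^5)^4) / y^(-1)) · x^2)^2)^2) · x^4
= (((((y^5)^4) / y^(-1)) · x^2)^4) · x^4    [power of a power]
= (((((y^5)^4) / y^(-1))^4) · ((x^2)^4)) · x^4    [power of a product]
= (((((y^5)^4)^4) / ((y^(-1))^4)) · ((x^2)^4)) · x^4    [power of a quotient]
= ((((y^5)^16) / ((y^(-1))^4)) · ((x^2)^4)) · x^4    [power of a power]
= ((y^80 / ((y^(-1))^4)) · ((x^2)^4)) · x^4    [power of a power]
= ((y^80 / y^(-4)) · ((x^2)^4)) · x^4    [power of a power]
= (y^84 · ((x^2)^4)) · x^4    [quotient of powers]
= (y^84 · x^8) · x^4    [power of a power]
= x^12y^84    [product of powers]

x^12y^84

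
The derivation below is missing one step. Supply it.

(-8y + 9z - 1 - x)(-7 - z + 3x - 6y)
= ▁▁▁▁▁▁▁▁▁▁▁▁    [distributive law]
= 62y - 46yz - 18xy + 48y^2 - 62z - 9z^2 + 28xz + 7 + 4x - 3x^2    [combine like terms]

After distributive law, the bracketed line is:

56y + 8yz - 24xy + 48y^2 - 63z - 9z^2 + 27xz - 54yz + 7 + z - 3x + 6y + 7x + xz - 3x^2 + 6xy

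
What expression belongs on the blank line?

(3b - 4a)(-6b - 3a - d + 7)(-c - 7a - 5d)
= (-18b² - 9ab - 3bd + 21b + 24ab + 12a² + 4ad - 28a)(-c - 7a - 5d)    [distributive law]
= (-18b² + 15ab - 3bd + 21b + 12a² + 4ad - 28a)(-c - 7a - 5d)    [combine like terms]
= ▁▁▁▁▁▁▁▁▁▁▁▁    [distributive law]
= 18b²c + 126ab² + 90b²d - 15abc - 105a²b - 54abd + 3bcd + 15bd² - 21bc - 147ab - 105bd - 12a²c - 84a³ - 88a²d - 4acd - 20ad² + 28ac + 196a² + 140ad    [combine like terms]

After distributive law, the bracketed line is:

18b²c + 126ab² + 90b²d - 15abc - 105a²b - 75abd + 3bcd + 21abd + 15bd² - 21bc - 147ab - 105bd - 12a²c - 84a³ - 60a²d - 4acd - 28a²d - 20ad² + 28ac + 196a² + 140ad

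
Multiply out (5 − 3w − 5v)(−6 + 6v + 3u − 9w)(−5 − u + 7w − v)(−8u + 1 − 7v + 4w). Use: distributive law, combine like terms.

−1245u + 150 − 1320v + 525w + 345u^2 + 2475uv + 597uw − 243vw − 624w^2 + 1980v^2 − 3858uvw − 2061v^2w + 3678vw^2 − 675uv^2 − 600v^3 + 120u^3 + 120u^2v − 1467u^2w + 3210uw^2 − 1107w^3 + 981u^2vw + 2937uv^2w − 1158uvw^2 − 2082v^2w^2 − 675vw^3 + 1779v^3w − 72u^3w + 756u^2w^2 − 1872uw^3 + 756w^4 − 465u^2v^2 − 555uv^3 − 210v^4 − 120u^3v

(5 − 3w − 5v)(−6 + 6v + 3u − 9w)(−5 − u + 7w − v)(−8u + 1 − 7v + 4w)
= (−30 + 30v + 15u − 45w + 18w − 18vw − 9uw + 27w^2 + 30v − 30v^2 − 15uv + 45vw)(−5 − u + 7w − v)(−8u + 1 − 7v + 4w)    [distributive law]
= (−30 + 60v + 15u − 27w + 27vw − 9uw + 27w^2 − 30v^2 − 15uv)(−5 − u + 7w − v)(−8u + 1 − 7v + 4w)    [combine like terms]
= (150 + 30u − 210w + 30v − 300v − 60uv + 420vw − 60v^2 − 75u − 15u^2 + 105uw − 15uv + 135w + 27uw − 189w^2 + 27vw − 135vw − 27uvw + 189vw^2 − 27v^2w + 45uw + 9u^2w − 63uw^2 + 9uvw − 135w^2 − 27uw^2 + 189w^3 − 27vw^2 + 150v^2 + 30uv^2 − 210v^2w + 30v^3 + 75uv + 15u^2v − 105uvw + 15uv^2)(−8u + 1 − 7v + 4w)    [distributive law]
= (150 − 45u − 75w − 270v + 312vw + 90v^2 − 15u^2 + 177uw − 324w^2 − 123uvw + 162vw^2 − 237v^2w + 9u^2w − 90uw^2 + 189w^3 + 45uv^2 + 30v^3 + 15u^2v)(−8u + 1 − 7v + 4w)    [combine like terms]
= −1200u + 150 − 1050v + 600w + 360u^2 − 45u + 315uv − 180uw + 600uw − 75w + 525vw − 300w^2 + 2160uv − 270v + 1890v^2 − 1080vw − 2496uvw + 312vw − 2184v^2w + 1248vw^2 − 720uv^2 + 90v^2 − 630v^3 + 360v^2w + 120u^3 − 15u^2 + 105u^2v − 60u^2w − 1416u^2w + 177uw − 1239uvw + 708uw^2 + 2592uw^2 − 324w^2 + 2268vw^2 − 1296w^3 + 984u^2vw − 123uvw + 861uv^2w − 492uvw^2 − 1296uvw^2 + 162vw^2 − 1134v^2w^2 + 648vw^3 + 1896uv^2w − 237v^2w + 1659v^3w − 948v^2w^2 − 72u^3w + 9u^2w − 63u^2vw + 36u^2w^2 + 720u^2w^2 − 90uw^2 + 630uvw^2 − 360uw^3 − 1512uw^3 + 189w^3 − 1323vw^3 + 756w^4 − 360u^2v^2 + 45uv^2 − 315uv^3 + 180uv^2w − 240uv^3 + 30v^3 − 210v^4 + 120v^3w − 120u^3v + 15u^2v − 105u^2v^2 + 60u^2vw    [distributive law]
= −1245u + 150 − 1320v + 525w + 345u^2 + 2475uv + 597uw − 243vw − 624w^2 + 1980v^2 − 3858uvw − 2061v^2w + 3678vw^2 − 675uv^2 − 600v^3 + 120u^3 + 120u^2v − 1467u^2w + 3210uw^2 − 1107w^3 + 981u^2vw + 2937uv^2w − 1158uvw^2 − 2082v^2w^2 − 675vw^3 + 1779v^3w − 72u^3w + 756u^2w^2 − 1872uw^3 + 756w^4 − 465u^2v^2 − 555uv^3 − 210v^4 − 120u^3v    [combine like terms]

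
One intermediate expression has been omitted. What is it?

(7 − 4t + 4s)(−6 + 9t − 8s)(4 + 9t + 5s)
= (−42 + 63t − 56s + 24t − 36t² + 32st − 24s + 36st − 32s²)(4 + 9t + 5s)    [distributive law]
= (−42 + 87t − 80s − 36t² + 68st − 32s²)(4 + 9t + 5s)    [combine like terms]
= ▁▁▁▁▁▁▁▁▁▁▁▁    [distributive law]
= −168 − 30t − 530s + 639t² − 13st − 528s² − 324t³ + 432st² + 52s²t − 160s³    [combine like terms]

Applying distributive law to the line above:

−168 − 378t − 210s + 348t + 783t² + 435st − 320s − 720st − 400s² − 144t² − 324t³ − 180st² + 272st + 612st² + 340s²t − 128s² − 288s²t − 160s³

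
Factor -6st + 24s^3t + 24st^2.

6st(-1 + 4s^2 + 4t)

-6st + 24s^3t + 24st^2
= 6(-st + 4s^3t + 4st^2)    [factor out 6]
= 6st(-1 + 4s^2 + 4t)    [factor out st]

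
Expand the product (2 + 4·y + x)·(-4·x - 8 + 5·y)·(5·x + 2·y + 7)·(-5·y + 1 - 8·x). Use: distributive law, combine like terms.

2229·x²·y + 1428·x² + 844·x³ + 405·x·y² + 2229·x·y + 704·x + 1026·y² + 374·y - 112 - 440·y³ - 309·x²·y² + 604·x³·y - 710·x·y³ - 200·y⁴ + 160·x⁴

(2 + 4·y + x)·(-4·x - 8 + 5·y)·(5·x + 2·y + 7)·(-5·y + 1 - 8·x)
= (-8·x - 16 + 10·y - 16·x·y - 32·y + 20·y² - 4·x² - 8·x + 5·x·y)·(5·x + 2·y + 7)·(-5·y + 1 - 8·x)    [distributive law]
= (-16·x - 16 - 22·y - 11·x·y + 20·y² - 4·x²)·(5·x + 2·y + 7)·(-5·y + 1 - 8·x)    [combine like terms]
= (-80·x² - 32·x·y - 112·x - 80·x - 32·y - 112 - 110·x·y - 44·y² - 154·y - 55·x²·y - 22·x·y² - 77·x·y + 100·x·y² + 40·y³ + 140·y² - 20·x³ - 8·x²·y - 28·x²)·(-5·y + 1 - 8·x)    [distributive law]
= (-108·x² - 219·x·y - 192·x - 186·y - 112 + 96·y² - 63·x²·y + 78·x·y² + 40·y³ - 20·x³)·(-5·y + 1 - 8·x)    [combine like terms]
= 540·x²·y - 108·x² + 864·x³ + 1095·x·y² - 219·x·y + 1752·x²·y + 960·x·y - 192·x + 1536·x² + 930·y² - 186·y + 1488·x·y + 560·y - 112 + 896·x - 480·y³ + 96·y² - 768·x·y² + 315·x²·y² - 63·x²·y + 504·x³·y - 390·x·y³ + 78·x·y² - 624·x²·y² - 200·y⁴ + 40·y³ - 320·x·y³ + 100·x³·y - 20·x³ + 160·x⁴    [distributive law]
= 2229·x²·y + 1428·x² + 844·x³ + 405·x·y² + 2229·x·y + 704·x + 1026·y² + 374·y - 112 - 440·y³ - 309·x²·y² + 604·x³·y - 710·x·y³ - 200·y⁴ + 160·x⁴    [combine like terms]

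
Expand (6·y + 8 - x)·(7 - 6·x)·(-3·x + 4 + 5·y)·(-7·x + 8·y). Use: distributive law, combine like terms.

5327·x^2·y - 5830·x·y^2 - 6240·x·y + 3584·y^2 + 1680·y^3 - 1110·x^3·y + 2364·x^2·y^2 - 1440·x·y^3 + 2716·x^2 - 1568·x + 1792·y - 1323·x^3 + 126·x^4

(6·y + 8 - x)·(7 - 6·x)·(-3·x + 4 + 5·y)·(-7·x + 8·y)
= (42·y - 36·x·y + 56 - 48·x - 7·x + 6·x^2)·(-3·x + 4 + 5·y)·(-7·x + 8·y)    [distributive law]
= (42·y - 36·x·y + 56 - 55·x + 6·x^2)·(-3·x + 4 + 5·y)·(-7·x + 8·y)    [combine like terms]
= (-126·x·y + 168·y + 210·y^2 + 108·x^2·y - 144·x·y - 180·x·y^2 - 168·x + 224 + 280·y + 165·x^2 - 220·x - 275·x·y - 18·x^3 + 24·x^2 + 30·x^2·y)·(-7·x + 8·y)    [distributive law]
= (-545·x·y + 448·y + 210·y^2 + 138·x^2·y - 180·x·y^2 - 388·x + 224 + 189·x^2 - 18·x^3)·(-7·x + 8·y)    [combine like terms]
= 3815·x^2·y - 4360·x·y^2 - 3136·x·y + 3584·y^2 - 1470·x·y^2 + 1680·y^3 - 966·x^3·y + 1104·x^2·y^2 + 1260·x^2·y^2 - 1440·x·y^3 + 2716·x^2 - 3104·x·y - 1568·x + 1792·y - 1323·x^3 + 1512·x^2·y + 126·x^4 - 144·x^3·y    [distributive law]
= 5327·x^2·y - 5830·x·y^2 - 6240·x·y + 3584·y^2 + 1680·y^3 - 1110·x^3·y + 2364·x^2·y^2 - 1440·x·y^3 + 2716·x^2 - 1568·x + 1792·y - 1323·x^3 + 126·x^4    [combine like terms]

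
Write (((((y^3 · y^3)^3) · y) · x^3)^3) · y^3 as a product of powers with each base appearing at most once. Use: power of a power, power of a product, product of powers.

(((((y^3 · y^3)^3) · y) · x^3)^3) · y^3
= (((((y^3 · y^3)^3) · y)^3) · ((x^3)^3)) · y^3    [power of a product]
= (((((y^3 · y^3)^3)^3) · (y^3)) · ((x^3)^3)) · y^3    [power of a product]
= ((((y^3 · y^3)^9) · (y^3)) · ((x^3)^3)) · y^3    [power of a power]
= (((((y^3)^9) · ((y^3)^9)) · (y^3)) · ((x^3)^3)) · y^3    [power of a product]
= (((y^27 · ((y^3)^9)) · (y^3)) · ((x^3)^3)) · y^3    [power of a power]
= (((y^27 · y^27) · (y^3)) · ((x^3)^3)) · y^3    [power of a power]
= ((y^54 · (y^3)) · ((x^3)^3)) · y^3    [product of powers]
= (y^57 · ((x^3)^3)) · y^3    [product of powers]
= (y^57 · x^9) · y^3    [power of a power]
= x^9y^60    [product of powers]

x^9y^60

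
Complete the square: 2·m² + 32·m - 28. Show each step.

2·m² + 32·m - 28
= 2(m² + 16·m) - 28    [factor out 2 from the m-terms]
= 2(m² + 16·m + 64 - 64) - 28    [add and subtract 64 inside the bracket]
= 2(m + 8)² - 128 - 28    [perfect-square identity]
= 2(m + 8)² - 156    [combine constants]

2(m + 8)² - 156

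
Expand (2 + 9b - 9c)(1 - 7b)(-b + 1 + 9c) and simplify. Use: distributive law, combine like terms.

(2 + 9b - 9c)(1 - 7b)(-b + 1 + 9c)
= (2 - 14b + 9b - 63b^2 - 9c + 63bc)(-b + 1 + 9c)    [distributive law]
= (2 - 5b - 63b^2 - 9c + 63bc)(-b + 1 + 9c)    [combine like terms]
= -2b + 2 + 18c + 5b^2 - 5b - 45bc + 63b^3 - 63b^2 - 567b^2c + 9bc - 9c - 81c^2 - 63b^2c + 63bc + 567bc^2    [distributive law]
= -7b + 2 + 9c - 58b^2 + 27bc + 63b^3 - 630b^2c - 81c^2 + 567bc^2    [combine like terms]

-7b + 2 + 9c - 58b^2 + 27bc + 63b^3 - 630b^2c - 81c^2 + 567bc^2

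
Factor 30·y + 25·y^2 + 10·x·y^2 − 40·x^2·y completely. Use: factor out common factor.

30·y + 25·y^2 + 10·x·y^2 − 40·x^2·y
= 5(6·y + 5·y^2 + 2·x·y^2 − 8·x^2·y)    [factor out 5]
= 5·y(6 + 5·y + 2·x·y − 8·x^2)    [factor out y]

5·y(6 + 5·y + 2·x·y − 8·x^2)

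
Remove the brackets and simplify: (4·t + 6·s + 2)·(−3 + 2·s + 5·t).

−2·t + 38·s·t + 20·t^2 − 14·s + 12·s^2 − 6

(4·t + 6·s + 2)·(−3 + 2·s + 5·t)
= −12·t + 8·s·t + 20·t^2 − 18·s + 12·s^2 + 30·s·t − 6 + 4·s + 10·t    [distributive law]
= −2·t + 38·s·t + 20·t^2 − 14·s + 12·s^2 − 6    [combine like terms]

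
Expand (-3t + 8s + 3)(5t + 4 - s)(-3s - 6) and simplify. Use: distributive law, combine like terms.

(-3t + 8s + 3)(5t + 4 - s)(-3s - 6)
= (-15t^2 - 12t + 3st + 40st + 32s - 8s^2 + 15t + 12 - 3s)(-3s - 6)    [distributive law]
= (-15t^2 + 3t + 43st + 29s - 8s^2 + 12)(-3s - 6)    [combine like terms]
= 45st^2 + 90t^2 - 9st - 18t - 129s^2t - 258st - 87s^2 - 174s + 24s^3 + 48s^2 - 36s - 72    [distributive law]
= 45st^2 + 90t^2 - 267st - 18t - 129s^2t - 39s^2 - 210s + 24s^3 - 72    [combine like terms]

45st^2 + 90t^2 - 267st - 18t - 129s^2t - 39s^2 - 210s + 24s^3 - 72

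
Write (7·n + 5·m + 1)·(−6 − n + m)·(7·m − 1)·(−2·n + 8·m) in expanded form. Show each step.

(7·n + 5·m + 1)·(−6 − n + m)·(7·m − 1)·(−2·n + 8·m)
= (−42·n − 7·n^2 + 7·m·n − 30·m − 5·m·n + 5·m^2 − 6 − n + m)·(7·m − 1)·(−2·n + 8·m)    [distributive law]
= (−43·n − 7·n^2 + 2·m·n − 29·m + 5·m^2 − 6)·(7·m − 1)·(−2·n + 8·m)    [combine like terms]
= (−301·m·n + 43·n − 49·m·n^2 + 7·n^2 + 14·m^2·n − 2·m·n − 203·m^2 + 29·m + 35·m^3 − 5·m^2 − 42·m + 6)·(−2·n + 8·m)    [distributive law]
= (−303·m·n + 43·n − 49·m·n^2 + 7·n^2 + 14·m^2·n − 208·m^2 − 13·m + 35·m^3 + 6)·(−2·n + 8·m)    [combine like terms]
= 606·m·n^2 − 2424·m^2·n − 86·n^2 + 344·m·n + 98·m·n^3 − 392·m^2·n^2 − 14·n^3 + 56·m·n^2 − 28·m^2·n^2 + 112·m^3·n + 416·m^2·n − 1664·m^3 + 26·m·n − 104·m^2 − 70·m^3·n + 280·m^4 − 12·n + 48·m    [distributive law]
= 662·m·n^2 − 2008·m^2·n − 86·n^2 + 370·m·n + 98·m·n^3 − 420·m^2·n^2 − 14·n^3 + 42·m^3·n − 1664·m^3 − 104·m^2 + 280·m^4 − 12·n + 48·m    [combine like terms]

662·m·n^2 − 2008·m^2·n − 86·n^2 + 370·m·n + 98·m·n^3 − 420·m^2·n^2 − 14·n^3 + 42·m^3·n − 1664·m^3 − 104·m^2 + 280·m^4 − 12·n + 48·m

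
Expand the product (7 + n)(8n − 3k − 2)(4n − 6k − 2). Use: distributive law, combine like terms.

(7 + n)(8n − 3k − 2)(4n − 6k − 2)
= (56n − 21k − 14 + 8n^2 − 3kn − 2n)(4n − 6k − 2)    [distributive law]
= (54n − 21k − 14 + 8n^2 − 3kn)(4n − 6k − 2)    [combine like terms]
= 216n^2 − 324kn − 108n − 84kn + 126k^2 + 42k − 56n + 84k + 28 + 32n^3 − 48kn^2 − 16n^2 − 12kn^2 + 18k^2n + 6kn    [distributive law]
= 200n^2 − 402kn − 164n + 126k^2 + 126k + 28 + 32n^3 − 60kn^2 + 18k^2n    [combine like terms]

200n^2 − 402kn − 164n + 126k^2 + 126k + 28 + 32n^3 − 60kn^2 + 18k^2n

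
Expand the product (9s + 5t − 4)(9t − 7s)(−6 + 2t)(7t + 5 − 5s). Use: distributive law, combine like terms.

630st^2 − 3356st + 3116s^2t + 194st^3 − 1342s^2t^2 + 2730s^2 − 1890s^3 + 630s^3t − 1944t^3 − 198t^2 + 630t^4 + 1080t − 840s

(9s + 5t − 4)(9t − 7s)(−6 + 2t)(7t + 5 − 5s)
= (81st − 63s^2 + 45t^2 − 35st − 36t + 28s)(−6 + 2t)(7t + 5 − 5s)    [distributive law]
= (46st − 63s^2 + 45t^2 − 36t + 28s)(−6 + 2t)(7t + 5 − 5s)    [combine like terms]
= (−276st + 92st^2 + 378s^2 − 126s^2t − 270t^2 + 90t^3 + 216t − 72t^2 − 168s + 56st)(7t + 5 − 5s)    [distributive law]
= (−220st + 92st^2 + 378s^2 − 126s^2t − 342t^2 + 90t^3 + 216t − 168s)(7t + 5 − 5s)    [combine like terms]
= −1540st^2 − 1100st + 1100s^2t + 644st^3 + 460st^2 − 460s^2t^2 + 2646s^2t + 1890s^2 − 1890s^3 − 882s^2t^2 − 630s^2t + 630s^3t − 2394t^3 − 1710t^2 + 1710st^2 + 630t^4 + 450t^3 − 450st^3 + 1512t^2 + 1080t − 1080st − 1176st − 840s + 840s^2    [distributive law]
= 630st^2 − 3356st + 3116s^2t + 194st^3 − 1342s^2t^2 + 2730s^2 − 1890s^3 + 630s^3t − 1944t^3 − 198t^2 + 630t^4 + 1080t − 840s    [combine like terms]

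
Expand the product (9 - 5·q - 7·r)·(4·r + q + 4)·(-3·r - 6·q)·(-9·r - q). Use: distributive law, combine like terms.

216·r^3 + 159·q·r^2 - 579·q^2·r - 66·q^3 + 972·r^2 + 2052·q·r + 216·q^2 - 2325·q·r^3 - 1842·q^2·r^2 - 447·q^3·r - 30·q^4 - 756·r^4

(9 - 5·q - 7·r)·(4·r + q + 4)·(-3·r - 6·q)·(-9·r - q)
= (36·r + 9·q + 36 - 20·q·r - 5·q^2 - 20·q - 28·r^2 - 7·q·r - 28·r)·(-3·r - 6·q)·(-9·r - q)    [distributive law]
= (8·r - 11·q + 36 - 27·q·r - 5·q^2 - 28·r^2)·(-3·r - 6·q)·(-9·r - q)    [combine like terms]
= (-24·r^2 - 48·q·r + 33·q·r + 66·q^2 - 108·r - 216·q + 81·q·r^2 + 162·q^2·r + 15·q^2·r + 30·q^3 + 84·r^3 + 168·q·r^2)·(-9·r - q)    [distributive law]
= (-24·r^2 - 15·q·r + 66·q^2 - 108·r - 216·q + 249·q·r^2 + 177·q^2·r + 30·q^3 + 84·r^3)·(-9·r - q)    [combine like terms]
= 216·r^3 + 24·q·r^2 + 135·q·r^2 + 15·q^2·r - 594·q^2·r - 66·q^3 + 972·r^2 + 108·q·r + 1944·q·r + 216·q^2 - 2241·q·r^3 - 249·q^2·r^2 - 1593·q^2·r^2 - 177·q^3·r - 270·q^3·r - 30·q^4 - 756·r^4 - 84·q·r^3    [distributive law]
= 216·r^3 + 159·q·r^2 - 579·q^2·r - 66·q^3 + 972·r^2 + 2052·q·r + 216·q^2 - 2325·q·r^3 - 1842·q^2·r^2 - 447·q^3·r - 30·q^4 - 756·r^4    [combine like terms]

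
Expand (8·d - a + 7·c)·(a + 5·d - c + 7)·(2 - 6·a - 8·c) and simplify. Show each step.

-330·a·d - 18·a²·d - 186·a·c·d + 80·d² - 240·a·d² - 320·c·d² - 394·c·d - 216·c²·d + 112·d + 40·a² + 6·a³ - 40·a²·c - 222·a·c - 22·a·c² - 14·a - 406·c² + 56·c³ + 98·c

(8·d - a + 7·c)·(a + 5·d - c + 7)·(2 - 6·a - 8·c)
= (8·a·d + 40·d² - 8·c·d + 56·d - a² - 5·a·d + a·c - 7·a + 7·a·c + 35·c·d - 7·c² + 49·c)·(2 - 6·a - 8·c)    [distributive law]
= (3·a·d + 40·d² + 27·c·d + 56·d - a² + 8·a·c - 7·a - 7·c² + 49·c)·(2 - 6·a - 8·c)    [combine like terms]
= 6·a·d - 18·a²·d - 24·a·c·d + 80·d² - 240·a·d² - 320·c·d² + 54·c·d - 162·a·c·d - 216·c²·d + 112·d - 336·a·d - 448·c·d - 2·a² + 6·a³ + 8·a²·c + 16·a·c - 48·a²·c - 64·a·c² - 14·a + 42·a² + 56·a·c - 14·c² + 42·a·c² + 56·c³ + 98·c - 294·a·c - 392·c²    [distributive law]
= -330·a·d - 18·a²·d - 186·a·c·d + 80·d² - 240·a·d² - 320·c·d² - 394·c·d - 216·c²·d + 112·d + 40·a² + 6·a³ - 40·a²·c - 222·a·c - 22·a·c² - 14·a - 406·c² + 56·c³ + 98·c    [combine like terms]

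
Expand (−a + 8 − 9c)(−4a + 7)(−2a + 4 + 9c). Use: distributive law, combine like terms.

(−a + 8 − 9c)(−4a + 7)(−2a + 4 + 9c)
= (4a² − 7a − 32a + 56 + 36ac − 63c)(−2a + 4 + 9c)    [distributive law]
= (4a² − 39a + 56 + 36ac − 63c)(−2a + 4 + 9c)    [combine like terms]
= −8a³ + 16a² + 36a²c + 78a² − 156a − 351ac − 112a + 224 + 504c − 72a²c + 144ac + 324ac² + 126ac − 252c − 567c²    [distributive law]
= −8a³ + 94a² − 36a²c − 268a − 81ac + 224 + 252c + 324ac² − 567c²    [combine like terms]

−8a³ + 94a² − 36a²c − 268a − 81ac + 224 + 252c + 324ac² − 567c²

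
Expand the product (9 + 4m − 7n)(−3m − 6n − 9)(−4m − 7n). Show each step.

(9 + 4m − 7n)(−3m − 6n − 9)(−4m − 7n)
= (−27m − 54n − 81 − 12m² − 24mn − 36m + 21mn + 42n² + 63n)(−4m − 7n)    [distributive law]
= (−63m + 9n − 81 − 12m² − 3mn + 42n²)(−4m − 7n)    [combine like terms]
= 252m² + 441mn − 36mn − 63n² + 324m + 567n + 48m³ + 84m²n + 12m²n + 21mn² − 168mn² − 294n³    [distributive law]
= 252m² + 405mn − 63n² + 324m + 567n + 48m³ + 96m²n − 147mn² − 294n³    [combine like terms]

252m² + 405mn − 63n² + 324m + 567n + 48m³ + 96m²n − 147mn² − 294n³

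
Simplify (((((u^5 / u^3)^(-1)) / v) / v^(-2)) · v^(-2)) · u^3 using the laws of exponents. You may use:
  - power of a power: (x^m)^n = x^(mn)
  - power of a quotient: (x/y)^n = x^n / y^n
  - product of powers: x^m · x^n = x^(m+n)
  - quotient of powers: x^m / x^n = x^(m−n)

uv^(-1)

(((((u^5 / u^3)^(-1)) / v) / v^(-2)) · v^(-2)) · u^3
= ((((((u^5)^(-1)) / ((u^3)^(-1))) / v) / v^(-2)) · v^(-2)) · u^3    [power of a quotient]
= ((((u^(-5) / ((u^3)^(-1))) / v) / v^(-2)) · v^(-2)) · u^3    [power of a power]
= ((((u^(-5) / u^(-3)) / v) / v^(-2)) · v^(-2)) · u^3    [power of a power]
= (((u^(-2) / v) / v^(-2)) · v^(-2)) · u^3    [quotient of powers]
= uv^(-1)    [quotient of powers; product of powers]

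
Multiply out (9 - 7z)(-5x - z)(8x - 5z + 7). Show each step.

(9 - 7z)(-5x - z)(8x - 5z + 7)
= (-45x - 9z + 35xz + 7z^2)(8x - 5z + 7)    [distributive law]
= -360x^2 + 225xz - 315x - 72xz + 45z^2 - 63z + 280x^2z - 175xz^2 + 245xz + 56xz^2 - 35z^3 + 49z^2    [distributive law]
= -360x^2 + 398xz - 315x + 94z^2 - 63z + 280x^2z - 119xz^2 - 35z^3    [combine like terms]

-360x^2 + 398xz - 315x + 94z^2 - 63z + 280x^2z - 119xz^2 - 35z^3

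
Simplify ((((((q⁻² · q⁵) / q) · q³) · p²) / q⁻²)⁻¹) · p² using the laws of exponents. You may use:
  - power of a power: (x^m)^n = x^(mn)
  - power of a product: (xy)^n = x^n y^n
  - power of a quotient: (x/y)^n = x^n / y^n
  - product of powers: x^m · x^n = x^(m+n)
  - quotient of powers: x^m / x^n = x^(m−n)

q⁻⁷

((((((q⁻² · q⁵) / q) · q³) · p²) / q⁻²)⁻¹) · p²
= ((((((q⁻² · q⁵) / q) · q³) · p²)⁻¹) / ((q⁻²)⁻¹)) · p²    [power of a quotient]
= ((((((q⁻² · q⁵) / q) · q³)⁻¹) · ((p²)⁻¹)) / ((q⁻²)⁻¹)) · p²    [power of a product]
= ((((((q⁻² · q⁵) / q)⁻¹) · ((q³)⁻¹)) · ((p²)⁻¹)) / ((q⁻²)⁻¹)) · p²    [power of a product]
= ((((((q⁻² · q⁵)⁻¹) / (q⁻¹)) · ((q³)⁻¹)) · ((p²)⁻¹)) / ((q⁻²)⁻¹)) · p²    [power of a quotient]
= (((((((q⁻²)⁻¹) · ((q⁵)⁻¹)) / (q⁻¹)) · ((q³)⁻¹)) · ((p²)⁻¹)) / ((q⁻²)⁻¹)) · p²    [power of a product]
= (((((q² · ((q⁵)⁻¹)) / (q⁻¹)) · ((q³)⁻¹)) · ((p²)⁻¹)) / ((q⁻²)⁻¹)) · p²    [power of a power]
= (((((q² · q⁻⁵) / (q⁻¹)) · ((q³)⁻¹)) · ((p²)⁻¹)) / ((q⁻²)⁻¹)) · p²    [power of a power]
= ((((q⁻³ / (q⁻¹)) · ((q³)⁻¹)) · ((p²)⁻¹)) / ((q⁻²)⁻¹)) · p²    [product of powers]
= (((q⁻² · ((q³)⁻¹)) · ((p²)⁻¹)) / ((q⁻²)⁻¹)) · p²    [quotient of powers]
= (((q⁻² · q⁻³) · ((p²)⁻¹)) / ((q⁻²)⁻¹)) · p²    [power of a power]
= ((q⁻⁵ · ((p²)⁻¹)) / ((q⁻²)⁻¹)) · p²    [product of powers]
= ((q⁻⁵ · p⁻²) / ((q⁻²)⁻¹)) · p²    [power of a power]
= ((q⁻⁵ · p⁻²) / q²) · p²    [power of a power]
= q⁻⁷    [quotient of powers; product of powers]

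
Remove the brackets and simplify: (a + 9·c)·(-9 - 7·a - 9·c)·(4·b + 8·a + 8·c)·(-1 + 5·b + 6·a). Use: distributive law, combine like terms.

(a + 9·c)·(-9 - 7·a - 9·c)·(4·b + 8·a + 8·c)·(-1 + 5·b + 6·a)
= (-9·a - 7·a^2 - 9·a·c - 81·c - 63·a·c - 81·c^2)·(4·b + 8·a + 8·c)·(-1 + 5·b + 6·a)    [distributive law]
= (-9·a - 7·a^2 - 72·a·c - 81·c - 81·c^2)·(4·b + 8·a + 8·c)·(-1 + 5·b + 6·a)    [combine like terms]
= (-36·a·b - 72·a^2 - 72·a·c - 28·a^2·b - 56·a^3 - 56·a^2·c - 288·a·b·c - 576·a^2·c - 576·a·c^2 - 324·b·c - 648·a·c - 648·c^2 - 324·b·c^2 - 648·a·c^2 - 648·c^3)·(-1 + 5·b + 6·a)    [distributive law]
= (-36·a·b - 72·a^2 - 720·a·c - 28·a^2·b - 56·a^3 - 632·a^2·c - 288·a·b·c - 1224·a·c^2 - 324·b·c - 648·c^2 - 324·b·c^2 - 648·c^3)·(-1 + 5·b + 6·a)    [combine like terms]
= 36·a·b - 180·a·b^2 - 216·a^2·b + 72·a^2 - 360·a^2·b - 432·a^3 + 720·a·c - 3600·a·b·c - 4320·a^2·c + 28·a^2·b - 140·a^2·b^2 - 168·a^3·b + 56·a^3 - 280·a^3·b - 336·a^4 + 632·a^2·c - 3160·a^2·b·c - 3792·a^3·c + 288·a·b·c - 1440·a·b^2·c - 1728·a^2·b·c + 1224·a·c^2 - 6120·a·b·c^2 - 7344·a^2·c^2 + 324·b·c - 1620·b^2·c - 1944·a·b·c + 648·c^2 - 3240·b·c^2 - 3888·a·c^2 + 324·b·c^2 - 1620·b^2·c^2 - 1944·a·b·c^2 + 648·c^3 - 3240·b·c^3 - 3888·a·c^3    [distributive law]
= 36·a·b - 180·a·b^2 - 548·a^2·b + 72·a^2 - 376·a^3 + 720·a·c - 5256·a·b·c - 3688·a^2·c - 140·a^2·b^2 - 448·a^3·b - 336·a^4 - 4888·a^2·b·c - 3792·a^3·c - 1440·a·b^2·c - 2664·a·c^2 - 8064·a·b·c^2 - 7344·a^2·c^2 + 324·b·c - 1620·b^2·c + 648·c^2 - 2916·b·c^2 - 1620·b^2·c^2 + 648·c^3 - 3240·b·c^3 - 3888·a·c^3    [combine like terms]

36·a·b - 180·a·b^2 - 548·a^2·b + 72·a^2 - 376·a^3 + 720·a·c - 5256·a·b·c - 3688·a^2·c - 140·a^2·b^2 - 448·a^3·b - 336·a^4 - 4888·a^2·b·c - 3792·a^3·c - 1440·a·b^2·c - 2664·a·c^2 - 8064·a·b·c^2 - 7344·a^2·c^2 + 324·b·c - 1620·b^2·c + 648·c^2 - 2916·b·c^2 - 1620·b^2·c^2 + 648·c^3 - 3240·b·c^3 - 3888·a·c^3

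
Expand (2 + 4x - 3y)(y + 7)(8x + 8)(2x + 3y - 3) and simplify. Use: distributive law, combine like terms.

336x^2y - 336xy^2 + 1064xy - 384y^2 + 792y - 784x - 336 + 64x^3y + 48x^2y^2 + 448x^3 - 72xy^3 - 72y^3

(2 + 4x - 3y)(y + 7)(8x + 8)(2x + 3y - 3)
= (2y + 14 + 4xy + 28x - 3y^2 - 21y)(8x + 8)(2x + 3y - 3)    [distributive law]
= (-19y + 14 + 4xy + 28x - 3y^2)(8x + 8)(2x + 3y - 3)    [combine like terms]
= (-152xy - 152y + 112x + 112 + 32x^2y + 32xy + 224x^2 + 224x - 24xy^2 - 24y^2)(2x + 3y - 3)    [distributive law]
= (-120xy - 152y + 336x + 112 + 32x^2y + 224x^2 - 24xy^2 - 24y^2)(2x + 3y - 3)    [combine like terms]
= -240x^2y - 360xy^2 + 360xy - 304xy - 456y^2 + 456y + 672x^2 + 1008xy - 1008x + 224x + 336y - 336 + 64x^3y + 96x^2y^2 - 96x^2y + 448x^3 + 672x^2y - 672x^2 - 48x^2y^2 - 72xy^3 + 72xy^2 - 48xy^2 - 72y^3 + 72y^2    [distributive law]
= 336x^2y - 336xy^2 + 1064xy - 384y^2 + 792y - 784x - 336 + 64x^3y + 48x^2y^2 + 448x^3 - 72xy^3 - 72y^3    [combine like terms]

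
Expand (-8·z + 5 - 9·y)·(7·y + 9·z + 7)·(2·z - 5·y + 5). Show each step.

(-8·z + 5 - 9·y)·(7·y + 9·z + 7)·(2·z - 5·y + 5)
= (-56·y·z - 72·z^2 - 56·z + 35·y + 45·z + 35 - 63·y^2 - 81·y·z - 63·y)·(2·z - 5·y + 5)    [distributive law]
= (-137·y·z - 72·z^2 - 11·z - 28·y + 35 - 63·y^2)·(2·z - 5·y + 5)    [combine like terms]
= -274·y·z^2 + 685·y^2·z - 685·y·z - 144·z^3 + 360·y·z^2 - 360·z^2 - 22·z^2 + 55·y·z - 55·z - 56·y·z + 140·y^2 - 140·y + 70·z - 175·y + 175 - 126·y^2·z + 315·y^3 - 315·y^2    [distributive law]
= 86·y·z^2 + 559·y^2·z - 686·y·z - 144·z^3 - 382·z^2 + 15·z - 175·y^2 - 315·y + 175 + 315·y^3    [combine like terms]

86·y·z^2 + 559·y^2·z - 686·y·z - 144·z^3 - 382·z^2 + 15·z - 175·y^2 - 315·y + 175 + 315·y^3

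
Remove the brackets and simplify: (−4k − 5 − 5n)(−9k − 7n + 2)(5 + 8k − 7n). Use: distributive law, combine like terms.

(−4k − 5 − 5n)(−9k − 7n + 2)(5 + 8k − 7n)
= (36k² + 28kn − 8k + 45k + 35n − 10 + 45kn + 35n² − 10n)(5 + 8k − 7n)    [distributive law]
= (36k² + 73kn + 37k + 25n − 10 + 35n²)(5 + 8k − 7n)    [combine like terms]
= 180k² + 288k³ − 252k²n + 365kn + 584k²n − 511kn² + 185k + 296k² − 259kn + 125n + 200kn − 175n² − 50 − 80k + 70n + 175n² + 280kn² − 245n³    [distributive law]
= 476k² + 288k³ + 332k²n + 306kn − 231kn² + 105k + 195n − 50 − 245n³    [combine like terms]

476k² + 288k³ + 332k²n + 306kn − 231kn² + 105k + 195n − 50 − 245n³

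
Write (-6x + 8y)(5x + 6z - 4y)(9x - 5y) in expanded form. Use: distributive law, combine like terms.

-270x^3 + 726x^2y - 324x^2z + 612xyz - 608xy^2 - 240y^2z + 160y^3

(-6x + 8y)(5x + 6z - 4y)(9x - 5y)
= (-30x^2 - 36xz + 24xy + 40xy + 48yz - 32y^2)(9x - 5y)    [distributive law]
= (-30x^2 - 36xz + 64xy + 48yz - 32y^2)(9x - 5y)    [combine like terms]
= -270x^3 + 150x^2y - 324x^2z + 180xyz + 576x^2y - 320xy^2 + 432xyz - 240y^2z - 288xy^2 + 160y^3    [distributive law]
= -270x^3 + 726x^2y - 324x^2z + 612xyz - 608xy^2 - 240y^2z + 160y^3    [combine like terms]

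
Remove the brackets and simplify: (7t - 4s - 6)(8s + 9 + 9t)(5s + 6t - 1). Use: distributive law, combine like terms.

-92s^2t + 435st^2 - 479st - 9t^2 - 333t + 378t^3 - 160s^3 - 388s^2 - 186s + 54

(7t - 4s - 6)(8s + 9 + 9t)(5s + 6t - 1)
= (56st + 63t + 63t^2 - 32s^2 - 36s - 36st - 48s - 54 - 54t)(5s + 6t - 1)    [distributive law]
= (20st + 9t + 63t^2 - 32s^2 - 84s - 54)(5s + 6t - 1)    [combine like terms]
= 100s^2t + 120st^2 - 20st + 45st + 54t^2 - 9t + 315st^2 + 378t^3 - 63t^2 - 160s^3 - 192s^2t + 32s^2 - 420s^2 - 504st + 84s - 270s - 324t + 54    [distributive law]
= -92s^2t + 435st^2 - 479st - 9t^2 - 333t + 378t^3 - 160s^3 - 388s^2 - 186s + 54    [combine like terms]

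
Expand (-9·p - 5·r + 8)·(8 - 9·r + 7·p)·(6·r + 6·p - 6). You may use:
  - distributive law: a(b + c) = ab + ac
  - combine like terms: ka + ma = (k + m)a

-1044·p·r + 282·p^2 + 480·p + 546·p·r^2 - 102·p^2·r - 378·p^3 - 942·r^2 + 1056·r + 270·r^3 - 384

(-9·p - 5·r + 8)·(8 - 9·r + 7·p)·(6·r + 6·p - 6)
= (-72·p + 81·p·r - 63·p^2 - 40·r + 45·r^2 - 35·p·r + 64 - 72·r + 56·p)·(6·r + 6·p - 6)    [distributive law]
= (-16·p + 46·p·r - 63·p^2 - 112·r + 45·r^2 + 64)·(6·r + 6·p - 6)    [combine like terms]
= -96·p·r - 96·p^2 + 96·p + 276·p·r^2 + 276·p^2·r - 276·p·r - 378·p^2·r - 378·p^3 + 378·p^2 - 672·r^2 - 672·p·r + 672·r + 270·r^3 + 270·p·r^2 - 270·r^2 + 384·r + 384·p - 384    [distributive law]
= -1044·p·r + 282·p^2 + 480·p + 546·p·r^2 - 102·p^2·r - 378·p^3 - 942·r^2 + 1056·r + 270·r^3 - 384    [combine like terms]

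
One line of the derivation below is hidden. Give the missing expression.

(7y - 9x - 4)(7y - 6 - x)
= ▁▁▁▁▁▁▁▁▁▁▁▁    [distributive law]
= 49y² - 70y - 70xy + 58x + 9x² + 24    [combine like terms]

Applying distributive law to the line above:

49y² - 42y - 7xy - 63xy + 54x + 9x² - 28y + 24 + 4x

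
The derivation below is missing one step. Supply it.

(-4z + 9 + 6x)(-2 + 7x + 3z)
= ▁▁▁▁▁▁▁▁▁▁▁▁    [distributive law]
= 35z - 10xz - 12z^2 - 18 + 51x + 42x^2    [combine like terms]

After distributive law, the bracketed line is:

8z - 28xz - 12z^2 - 18 + 63x + 27z - 12x + 42x^2 + 18xz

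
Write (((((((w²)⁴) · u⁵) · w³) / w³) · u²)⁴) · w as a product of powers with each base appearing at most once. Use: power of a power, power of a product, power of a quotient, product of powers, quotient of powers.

u²⁸w³³

(((((((w²)⁴) · u⁵) · w³) / w³) · u²)⁴) · w
= (((((((w²)⁴) · u⁵) · w³) / w³)⁴) · ((u²)⁴)) · w    [power of a product]
= (((((((w²)⁴) · u⁵) · w³)⁴) / ((w³)⁴)) · ((u²)⁴)) · w    [power of a quotient]
= (((((((w²)⁴) · u⁵)⁴) · ((w³)⁴)) / ((w³)⁴)) · ((u²)⁴)) · w    [power of a product]
= (((((((w²)⁴)⁴) · ((u⁵)⁴)) · ((w³)⁴)) / ((w³)⁴)) · ((u²)⁴)) · w    [power of a product]
= ((((((w²)¹⁶) · ((u⁵)⁴)) · ((w³)⁴)) / ((w³)⁴)) · ((u²)⁴)) · w    [power of a power]
= ((((w³² · ((u⁵)⁴)) · ((w³)⁴)) / ((w³)⁴)) · ((u²)⁴)) · w    [power of a power]
= ((((w³² · u²⁰) · ((w³)⁴)) / ((w³)⁴)) · ((u²)⁴)) · w    [power of a power]
= ((((w³² · u²⁰) · w¹²) / ((w³)⁴)) · ((u²)⁴)) · w    [power of a power]
= ((((w³² · u²⁰) · w¹²) / w¹²) · ((u²)⁴)) · w    [power of a power]
= ((((w³² · u²⁰) · w¹²) / w¹²) · u⁸) · w    [power of a power]
= u²⁸w³³    [quotient of powers; product of powers]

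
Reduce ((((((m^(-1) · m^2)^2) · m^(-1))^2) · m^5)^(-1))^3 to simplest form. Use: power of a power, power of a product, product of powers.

((((((m^(-1) · m^2)^2) · m^(-1))^2) · m^5)^(-1))^3
= (((((m^(-1) · m^2)^2) · m^(-1))^2) · m^5)^(-3)    [power of a power]
= (((((m^(-1) · m^2)^2) · m^(-1))^2)^(-3)) · ((m^5)^(-3))    [power of a product]
= ((((m^(-1) · m^2)^2) · m^(-1))^(-6)) · ((m^5)^(-3))    [power of a power]
= ((((m^(-1) · m^2)^2)^(-6)) · ((m^(-1))^(-6))) · ((m^5)^(-3))    [power of a product]
= (((m^(-1) · m^2)^(-12)) · ((m^(-1))^(-6))) · ((m^5)^(-3))    [power of a power]
= ((((m^(-1))^(-12)) · ((m^2)^(-12))) · ((m^(-1))^(-6))) · ((m^5)^(-3))    [power of a product]
= ((m^12 · ((m^2)^(-12))) · ((m^(-1))^(-6))) · ((m^5)^(-3))    [power of a power]
= ((m^12 · m^(-24)) · ((m^(-1))^(-6))) · ((m^5)^(-3))    [power of a power]
= (m^(-12) · ((m^(-1))^(-6))) · ((m^5)^(-3))    [product of powers]
= (m^(-12) · m^6) · ((m^5)^(-3))    [power of a power]
= m^(-6) · ((m^5)^(-3))    [product of powers]
= m^(-6) · m^(-15)    [power of a power]
= m^(-21)    [product of powers]

m^(-21)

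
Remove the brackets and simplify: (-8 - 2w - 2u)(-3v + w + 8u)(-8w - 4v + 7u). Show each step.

(-8 - 2w - 2u)(-3v + w + 8u)(-8w - 4v + 7u)
= (24v - 8w - 64u + 6vw - 2w² - 16uw + 6uv - 2uw - 16u²)(-8w - 4v + 7u)    [distributive law]
= (24v - 8w - 64u + 6vw - 2w² - 18uw + 6uv - 16u²)(-8w - 4v + 7u)    [combine like terms]
= -192vw - 96v² + 168uv + 64w² + 32vw - 56uw + 512uw + 256uv - 448u² - 48vw² - 24v²w + 42uvw + 16w³ + 8vw² - 14uw² + 144uw² + 72uvw - 126u²w - 48uvw - 24uv² + 42u²v + 128u²w + 64u²v - 112u³    [distributive law]
= -160vw - 96v² + 424uv + 64w² + 456uw - 448u² - 40vw² - 24v²w + 66uvw + 16w³ + 130uw² + 2u²w - 24uv² + 106u²v - 112u³    [combine like terms]

-160vw - 96v² + 424uv + 64w² + 456uw - 448u² - 40vw² - 24v²w + 66uvw + 16w³ + 130uw² + 2u²w - 24uv² + 106u²v - 112u³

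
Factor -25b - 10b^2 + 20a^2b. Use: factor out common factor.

5b(-5 - 2b + 4a^2)

-25b - 10b^2 + 20a^2b
= 5(-5b - 2b^2 + 4a^2b)    [factor out 5]
= 5b(-5 - 2b + 4a^2)    [factor out b]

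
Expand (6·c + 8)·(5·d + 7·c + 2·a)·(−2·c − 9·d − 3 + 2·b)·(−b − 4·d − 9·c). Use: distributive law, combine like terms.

(6·c + 8)·(5·d + 7·c + 2·a)·(−2·c − 9·d − 3 + 2·b)·(−b − 4·d − 9·c)
= (30·c·d + 42·c² + 12·a·c + 40·d + 56·c + 16·a)·(−2·c − 9·d − 3 + 2·b)·(−b − 4·d − 9·c)    [distributive law]
= (−60·c²·d − 270·c·d² − 90·c·d + 60·b·c·d − 84·c³ − 378·c²·d − 126·c² + 84·b·c² − 24·a·c² − 108·a·c·d − 36·a·c + 24·a·b·c − 80·c·d − 360·d² − 120·d + 80·b·d − 112·c² − 504·c·d − 168·c + 112·b·c − 32·a·c − 144·a·d − 48·a + 32·a·b)·(−b − 4·d − 9·c)    [distributive law]
= (−438·c²·d − 270·c·d² − 674·c·d + 60·b·c·d − 84·c³ − 238·c² + 84·b·c² − 24·a·c² − 108·a·c·d − 68·a·c + 24·a·b·c − 360·d² − 120·d + 80·b·d − 168·c + 112·b·c − 144·a·d − 48·a + 32·a·b)·(−b − 4·d − 9·c)    [combine like terms]
= 438·b·c²·d + 1752·c²·d² + 3942·c³·d + 270·b·c·d² + 1080·c·d³ + 2430·c²·d² + 674·b·c·d + 2696·c·d² + 6066·c²·d − 60·b²·c·d − 240·b·c·d² − 540·b·c²·d + 84·b·c³ + 336·c³·d + 756·c⁴ + 238·b·c² + 952·c²·d + 2142·c³ − 84·b²·c² − 336·b·c²·d − 756·b·c³ + 24·a·b·c² + 96·a·c²·d + 216·a·c³ + 108·a·b·c·d + 432·a·c·d² + 972·a·c²·d + 68·a·b·c + 272·a·c·d + 612·a·c² − 24·a·b²·c − 96·a·b·c·d − 216·a·b·c² + 360·b·d² + 1440·d³ + 3240·c·d² + 120·b·d + 480·d² + 1080·c·d − 80·b²·d − 320·b·d² − 720·b·c·d + 168·b·c + 672·c·d + 1512·c² − 112·b²·c − 448·b·c·d − 1008·b·c² + 144·a·b·d + 576·a·d² + 1296·a·c·d + 48·a·b + 192·a·d + 432·a·c − 32·a·b² − 128·a·b·d − 288·a·b·c    [distributive law]
= −438·b·c²·d + 4182·c²·d² + 4278·c³·d + 30·b·c·d² + 1080·c·d³ − 494·b·c·d + 5936·c·d² + 7018·c²·d − 60·b²·c·d − 672·b·c³ + 756·c⁴ − 770·b·c² + 2142·c³ − 84·b²·c² − 192·a·b·c² + 1068·a·c²·d + 216·a·c³ + 12·a·b·c·d + 432·a·c·d² − 220·a·b·c + 1568·a·c·d + 612·a·c² − 24·a·b²·c + 40·b·d² + 1440·d³ + 120·b·d + 480·d² + 1752·c·d − 80·b²·d + 168·b·c + 1512·c² − 112·b²·c + 16·a·b·d + 576·a·d² + 48·a·b + 192·a·d + 432·a·c − 32·a·b²    [combine like terms]

−438·b·c²·d + 4182·c²·d² + 4278·c³·d + 30·b·c·d² + 1080·c·d³ − 494·b·c·d + 5936·c·d² + 7018·c²·d − 60·b²·c·d − 672·b·c³ + 756·c⁴ − 770·b·c² + 2142·c³ − 84·b²·c² − 192·a·b·c² + 1068·a·c²·d + 216·a·c³ + 12·a·b·c·d + 432·a·c·d² − 220·a·b·c + 1568·a·c·d + 612·a·c² − 24·a·b²·c + 40·b·d² + 1440·d³ + 120·b·d + 480·d² + 1752·c·d − 80·b²·d + 168·b·c + 1512·c² − 112·b²·c + 16·a·b·d + 576·a·d² + 48·a·b + 192·a·d + 432·a·c − 32·a·b²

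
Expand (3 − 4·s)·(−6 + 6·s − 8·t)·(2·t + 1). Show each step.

(3 − 4·s)·(−6 + 6·s − 8·t)·(2·t + 1)
= (−18 + 18·s − 24·t + 24·s − 24·s^2 + 32·s·t)·(2·t + 1)    [distributive law]
= (−18 + 42·s − 24·t − 24·s^2 + 32·s·t)·(2·t + 1)    [combine like terms]
= −36·t − 18 + 84·s·t + 42·s − 48·t^2 − 24·t − 48·s^2·t − 24·s^2 + 64·s·t^2 + 32·s·t    [distributive law]
= −60·t − 18 + 116·s·t + 42·s − 48·t^2 − 48·s^2·t − 24·s^2 + 64·s·t^2    [combine like terms]

−60·t − 18 + 116·s·t + 42·s − 48·t^2 − 48·s^2·t − 24·s^2 + 64·s·t^2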